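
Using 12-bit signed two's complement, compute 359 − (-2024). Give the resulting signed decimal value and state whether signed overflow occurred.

-1713; overflow

359 → 000101100111
-2024 → 100000011000
Subtract via negate-and-add: invert 100000011000 + 1 = 011111101000 (i.e. 2024).
  000101100111
+ 011111101000
= 100101001111
Result 100101001111: MSB = 1 → 2383 − 4096 = -1713.
Both addends (after negating the subtrahend) are non-negative but the stored result is negative: signed overflow. The true value 359 − (-2024) = 2383 lies outside [-2048, 2047].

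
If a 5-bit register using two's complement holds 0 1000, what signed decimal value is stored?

8

MSB is 0, so the value is non-negative: 01000 = 8.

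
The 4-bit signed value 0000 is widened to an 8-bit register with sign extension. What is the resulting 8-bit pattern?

00000000

MSB of 0000 is 0; replicate it into the new high bits.
0000|0000 → 00000000 (still 0).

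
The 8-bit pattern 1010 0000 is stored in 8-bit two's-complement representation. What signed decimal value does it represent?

-96

MSB is 1, so the value is negative.
Unsigned reading: 160. Subtract 2^8 = 256: 160 − 256 = -96.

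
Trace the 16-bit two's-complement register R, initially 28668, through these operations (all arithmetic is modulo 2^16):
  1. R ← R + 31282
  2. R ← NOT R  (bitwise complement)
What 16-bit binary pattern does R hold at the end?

0001010111010001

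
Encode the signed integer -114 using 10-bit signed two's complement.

1110001110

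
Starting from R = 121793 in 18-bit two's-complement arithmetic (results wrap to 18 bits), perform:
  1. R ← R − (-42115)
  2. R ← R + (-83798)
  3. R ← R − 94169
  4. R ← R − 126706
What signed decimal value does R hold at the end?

121379

Start: R = 121793 = 011101101111000001.
R = 121793 − (-42115) = 163908; wraps to -98236 = 101000000001000100
R = -98236 + (-83798) = -182034; wraps to 80110 = 010011100011101110
R = 80110 − 94169 = -14059 = 111100100100010101
R = -14059 − 126706 = -140765; wraps to 121379 = 011101101000100011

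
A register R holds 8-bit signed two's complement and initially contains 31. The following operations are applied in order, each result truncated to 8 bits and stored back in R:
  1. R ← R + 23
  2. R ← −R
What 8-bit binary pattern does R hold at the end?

11001010

Start: R = 31 = 00011111.
R = 31 + 23 = 54 = 00110110
R = −(54) = -54 = 11001010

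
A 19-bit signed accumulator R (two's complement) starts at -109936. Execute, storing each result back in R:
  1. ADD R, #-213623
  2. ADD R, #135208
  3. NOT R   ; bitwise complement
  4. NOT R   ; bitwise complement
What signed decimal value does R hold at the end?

Start: R = -109936 = 1100101001010010000.
R = -109936 + (-213623) = -323559; wraps to 200729 = 0110001000000011001
R = 200729 + 135208 = 335937; wraps to -188351 = 1010010000001000001
R = NOT 1010010000001000001 = 0101101111110111110 = 188350
R = NOT 0101101111110111110 = 1010010000001000001 = -188351

-188351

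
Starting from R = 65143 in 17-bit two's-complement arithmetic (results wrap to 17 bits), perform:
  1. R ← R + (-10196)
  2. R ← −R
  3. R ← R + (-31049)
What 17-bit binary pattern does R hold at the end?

Start: R = 65143 = 01111111001110111.
R = 65143 + (-10196) = 54947 = 01101011010100011
R = −(54947) = -54947 = 10010100101011101
R = -54947 + (-31049) = -85996; wraps to 45076 = 01011000000010100

01011000000010100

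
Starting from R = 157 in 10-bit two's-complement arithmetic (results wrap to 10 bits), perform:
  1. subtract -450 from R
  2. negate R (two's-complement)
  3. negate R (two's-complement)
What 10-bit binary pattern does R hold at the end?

1001011111

Start: R = 157 = 0010011101.
R = 157 − (-450) = 607; wraps to -417 = 1001011111
R = −(-417) = 417 = 0110100001
R = −(417) = -417 = 1001011111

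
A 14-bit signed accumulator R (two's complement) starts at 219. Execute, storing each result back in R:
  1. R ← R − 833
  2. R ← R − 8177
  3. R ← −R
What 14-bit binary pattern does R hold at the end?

Start: R = 219 = 00000011011011.
R = 219 − 833 = -614 = 11110110011010
R = -614 − 8177 = -8791; wraps to 7593 = 01110110101001
R = −(7593) = -7593 = 10001001010111

10001001010111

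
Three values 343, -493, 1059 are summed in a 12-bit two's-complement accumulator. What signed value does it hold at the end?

909

343 + (-493) = -150 (111101101010)
-150 + 1059 = 909 (001110001101)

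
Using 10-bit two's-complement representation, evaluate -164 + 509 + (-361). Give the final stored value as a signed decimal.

-16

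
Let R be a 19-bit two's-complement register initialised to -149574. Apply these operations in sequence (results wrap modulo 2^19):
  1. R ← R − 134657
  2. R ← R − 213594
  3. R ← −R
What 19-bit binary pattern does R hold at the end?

Start: R = -149574 = 1011011011110111010.
R = -149574 − 134657 = -284231; wraps to 240057 = 0111010100110111001
R = 240057 − 213594 = 26463 = 0000110011101011111
R = −(26463) = -26463 = 1111001100010100001

1111001100010100001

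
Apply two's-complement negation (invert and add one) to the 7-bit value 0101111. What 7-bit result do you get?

Invert: 1010000. Add 1: 1010001.
Check: 0101111 = 47, 1010001 = -47.

1010001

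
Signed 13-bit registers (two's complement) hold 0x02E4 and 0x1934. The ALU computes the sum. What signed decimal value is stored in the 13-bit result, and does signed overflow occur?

-1000; no overflow

0x02E4 = 0001011100100 = 740 (signed)
0x1934 = 1100100110100 = -1740 (signed)
  0001011100100
+ 1100100110100
= 1110000011000
Result 1110000011000: MSB = 1 → 7192 − 8192 = -1000.
Addends have opposite signs, so signed overflow cannot occur.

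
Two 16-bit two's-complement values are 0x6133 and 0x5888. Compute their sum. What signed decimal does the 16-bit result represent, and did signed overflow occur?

-17989; overflow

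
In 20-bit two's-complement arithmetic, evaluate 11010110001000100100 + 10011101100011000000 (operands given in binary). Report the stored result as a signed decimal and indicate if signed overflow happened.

473828; overflow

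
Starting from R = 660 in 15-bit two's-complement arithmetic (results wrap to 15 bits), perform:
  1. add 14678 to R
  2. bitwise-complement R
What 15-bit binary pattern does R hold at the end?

100010000010101

Start: R = 660 = 000001010010100.
R = 660 + 14678 = 15338 = 011101111101010
R = NOT 011101111101010 = 100010000010101 = -15339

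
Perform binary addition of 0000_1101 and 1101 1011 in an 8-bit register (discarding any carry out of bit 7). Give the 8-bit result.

11101000

  00001101
+ 11011011
= 11101000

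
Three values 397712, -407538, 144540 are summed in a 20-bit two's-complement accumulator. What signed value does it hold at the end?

397712 + (-407538) = -9826 (11111101100110011110)
-9826 + 144540 = 134714 (00100000111000111010)

134714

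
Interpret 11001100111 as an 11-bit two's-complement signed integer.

MSB is 1, so the value is negative.
Invert: 00110011000. Add 1: 00110011001 = 409. So the value is −409.

-409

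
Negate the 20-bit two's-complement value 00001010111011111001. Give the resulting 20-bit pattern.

Invert: 11110101000100000110. Add 1: 11110101000100000111.

11110101000100000111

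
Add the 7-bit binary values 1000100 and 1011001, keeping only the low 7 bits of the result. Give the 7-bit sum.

0011101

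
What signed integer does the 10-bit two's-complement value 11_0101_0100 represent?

-172

MSB is 1, so the value is negative.
Invert: 0010101011. Add 1: 0010101100 = 172. So the value is −172.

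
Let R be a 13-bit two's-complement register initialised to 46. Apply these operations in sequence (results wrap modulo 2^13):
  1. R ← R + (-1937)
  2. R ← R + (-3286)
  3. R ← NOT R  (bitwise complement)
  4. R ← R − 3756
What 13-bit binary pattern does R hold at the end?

0010110001100

Start: R = 46 = 0000000101110.
R = 46 + (-1937) = -1891 = 1100010011101
R = -1891 + (-3286) = -5177; wraps to 3015 = 0101111000111
R = NOT 0101111000111 = 1010000111000 = -3016
R = -3016 − 3756 = -6772; wraps to 1420 = 0010110001100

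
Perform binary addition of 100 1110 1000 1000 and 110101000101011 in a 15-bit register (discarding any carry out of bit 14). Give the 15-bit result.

  100111010001000
+ 110101000101011
= 011100010110011  (discard carry-out 1)

011100010110011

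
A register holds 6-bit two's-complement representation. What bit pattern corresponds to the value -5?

111011

|-5| = 5 = 000101 in 6 bits.
Invert the bits: 111010. Add 1: 111011.
Check: 111011 reads as 59 − 64 = -5.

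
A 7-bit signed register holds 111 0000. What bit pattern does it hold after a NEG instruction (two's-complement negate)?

0010000

Invert: 0001111. Add 1: 0010000.
Check: 1110000 = -16, 0010000 = 16.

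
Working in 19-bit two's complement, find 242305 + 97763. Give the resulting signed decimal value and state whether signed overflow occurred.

242305 → 0111011001010000001
97763 → 0010111110111100011
  0111011001010000001
+ 0010111110111100011
= 1010011000001100100
Result 1010011000001100100: MSB = 1 → 340068 − 524288 = -184220.
Both addends are non-negative but the stored result is negative: signed overflow. The true value 242305 + 97763 = 340068 lies outside [-262144, 262143].

-184220; overflow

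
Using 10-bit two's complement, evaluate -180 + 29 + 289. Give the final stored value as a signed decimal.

138

-180 + 29 = -151 (1101101001)
-151 + 289 = 138 (0010001010)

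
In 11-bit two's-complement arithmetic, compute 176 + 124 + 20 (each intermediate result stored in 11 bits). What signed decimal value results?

176 + 124 = 300 (00100101100)
300 + 20 = 320 (00101000000)

320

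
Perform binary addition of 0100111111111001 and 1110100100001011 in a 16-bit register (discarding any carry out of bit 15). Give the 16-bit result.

0011100100000100

  0100111111111001
+ 1110100100001011
= 0011100100000100  (discard carry-out 1)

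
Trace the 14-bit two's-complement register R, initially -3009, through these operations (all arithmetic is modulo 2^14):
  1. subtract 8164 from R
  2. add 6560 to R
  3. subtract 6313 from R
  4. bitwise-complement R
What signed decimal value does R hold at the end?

-5459

Start: R = -3009 = 11010000111111.
R = -3009 − 8164 = -11173; wraps to 5211 = 01010001011011
R = 5211 + 6560 = 11771; wraps to -4613 = 10110111111011
R = -4613 − 6313 = -10926; wraps to 5458 = 01010101010010
R = NOT 01010101010010 = 10101010101101 = -5459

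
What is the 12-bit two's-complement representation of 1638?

1638 is non-negative, so write it directly in 12 bits: 011001100110.

011001100110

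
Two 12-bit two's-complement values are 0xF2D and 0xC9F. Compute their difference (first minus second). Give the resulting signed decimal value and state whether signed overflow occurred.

0xF2D = 111100101101 = -211 (signed)
0xC9F = 110010011111 = -865 (signed)
Subtract via negate-and-add: invert 110010011111 + 1 = 001101100001 (i.e. 865).
  111100101101
+ 001101100001
= 001010001110  (discard carry-out 1)
Result 001010001110: MSB = 0 → value 654.
Addends (after negating the subtrahend) have opposite signs, so signed overflow cannot occur.

654; no overflow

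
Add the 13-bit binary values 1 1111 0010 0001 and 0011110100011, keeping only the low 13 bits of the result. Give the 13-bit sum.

0011011000100

  1111100100001
+ 0011110100011
= 0011011000100  (discard carry-out 1)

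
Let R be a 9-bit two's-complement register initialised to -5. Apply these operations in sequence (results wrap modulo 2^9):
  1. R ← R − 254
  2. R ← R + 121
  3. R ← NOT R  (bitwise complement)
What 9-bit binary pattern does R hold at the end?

010001001

Start: R = -5 = 111111011.
R = -5 − 254 = -259; wraps to 253 = 011111101
R = 253 + 121 = 374; wraps to -138 = 101110110
R = NOT 101110110 = 010001001 = 137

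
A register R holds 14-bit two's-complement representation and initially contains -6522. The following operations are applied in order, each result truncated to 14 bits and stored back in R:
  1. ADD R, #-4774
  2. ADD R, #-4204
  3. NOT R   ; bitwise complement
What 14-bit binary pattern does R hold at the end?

Start: R = -6522 = 10011010000110.
R = -6522 + (-4774) = -11296; wraps to 5088 = 01001111100000
R = 5088 + (-4204) = 884 = 00001101110100
R = NOT 00001101110100 = 11110010001011 = -885

11110010001011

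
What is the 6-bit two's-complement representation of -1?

111111

|-1| = 1 = 000001 in 6 bits.
Invert the bits: 111110. Add 1: 111111.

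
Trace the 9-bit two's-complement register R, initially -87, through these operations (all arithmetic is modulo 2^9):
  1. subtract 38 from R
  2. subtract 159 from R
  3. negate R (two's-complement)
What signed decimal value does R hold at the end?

Start: R = -87 = 110101001.
R = -87 − 38 = -125 = 110000011
R = -125 − 159 = -284; wraps to 228 = 011100100
R = −(228) = -228 = 100011100

-228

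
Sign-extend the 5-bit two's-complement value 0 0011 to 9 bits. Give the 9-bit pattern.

000000011

MSB of 00011 is 0; replicate it into the new high bits.
0000|00011 → 000000011 (still 3).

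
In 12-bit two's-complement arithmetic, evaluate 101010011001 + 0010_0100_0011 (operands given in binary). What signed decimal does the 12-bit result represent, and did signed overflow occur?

101010011001 = -1383 (signed)
0010_0100_0011 → 001001000011 = 579 (signed)
  101010011001
+ 001001000011
= 110011011100
Result 110011011100: MSB = 1 → 3292 − 4096 = -804.
Addends have opposite signs, so signed overflow cannot occur.

-804; no overflow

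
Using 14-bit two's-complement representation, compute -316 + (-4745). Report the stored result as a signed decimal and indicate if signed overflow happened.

-316 → 11111011000100
-4745 → 10110101110111
  11111011000100
+ 10110101110111
= 10110000111011  (discard carry-out 1)
Result 10110000111011: MSB = 1 → 11323 − 16384 = -5061.
Both addends are negative and so is the stored result: no signed overflow.

-5061; no overflow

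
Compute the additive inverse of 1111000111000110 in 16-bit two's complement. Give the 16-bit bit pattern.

0000111000111010

Invert: 0000111000111001. Add 1: 0000111000111010.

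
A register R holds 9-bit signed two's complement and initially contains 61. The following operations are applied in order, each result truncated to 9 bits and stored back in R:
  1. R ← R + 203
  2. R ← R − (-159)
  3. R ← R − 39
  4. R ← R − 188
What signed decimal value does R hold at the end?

196

Start: R = 61 = 000111101.
R = 61 + 203 = 264; wraps to -248 = 100001000
R = -248 − (-159) = -89 = 110100111
R = -89 − 39 = -128 = 110000000
R = -128 − 188 = -316; wraps to 196 = 011000100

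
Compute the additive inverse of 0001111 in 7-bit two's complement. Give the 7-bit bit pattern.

1110001

Invert: 1110000. Add 1: 1110001.
Check: 0001111 = 15, 1110001 = -15.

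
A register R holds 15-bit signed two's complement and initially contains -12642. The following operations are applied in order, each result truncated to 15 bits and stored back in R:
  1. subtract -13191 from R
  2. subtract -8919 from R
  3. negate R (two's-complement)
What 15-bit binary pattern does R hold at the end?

Start: R = -12642 = 100111010011110.
R = -12642 − (-13191) = 549 = 000001000100101
R = 549 − (-8919) = 9468 = 010010011111100
R = −(9468) = -9468 = 101101100000100

101101100000100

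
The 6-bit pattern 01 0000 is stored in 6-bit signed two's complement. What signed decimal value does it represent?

16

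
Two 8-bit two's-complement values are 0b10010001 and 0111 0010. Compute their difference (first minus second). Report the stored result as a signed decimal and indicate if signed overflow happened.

0b10010001 → 10010001 = -111 (signed)
0111 0010 → 01110010 = 114 (signed)
Subtract via negate-and-add: invert 01110010 + 1 = 10001110 (i.e. -114).
  10010001
+ 10001110
= 00011111  (discard carry-out 1)
Result 00011111: MSB = 0 → value 31.
Both addends (after negating the subtrahend) are negative but the stored result is non-negative: signed overflow. The true value -111 − 114 = -225 lies outside [-128, 127].

31; overflow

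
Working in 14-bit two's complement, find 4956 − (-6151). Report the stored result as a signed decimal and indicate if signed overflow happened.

4956 → 01001101011100
-6151 → 10011111111001
Subtract via negate-and-add: invert 10011111111001 + 1 = 01100000000111 (i.e. 6151).
  01001101011100
+ 01100000000111
= 10101101100011
Result 10101101100011: MSB = 1 → 11107 − 16384 = -5277.
Both addends (after negating the subtrahend) are non-negative but the stored result is negative: signed overflow. The true value 4956 − (-6151) = 11107 lies outside [-8192, 8191].

-5277; overflow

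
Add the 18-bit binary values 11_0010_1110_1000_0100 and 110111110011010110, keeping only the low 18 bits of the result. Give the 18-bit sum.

101010101101011010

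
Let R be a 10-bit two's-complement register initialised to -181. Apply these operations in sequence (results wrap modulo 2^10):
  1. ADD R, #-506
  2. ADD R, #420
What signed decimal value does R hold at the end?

Start: R = -181 = 1101001011.
R = -181 + (-506) = -687; wraps to 337 = 0101010001
R = 337 + 420 = 757; wraps to -267 = 1011110101

-267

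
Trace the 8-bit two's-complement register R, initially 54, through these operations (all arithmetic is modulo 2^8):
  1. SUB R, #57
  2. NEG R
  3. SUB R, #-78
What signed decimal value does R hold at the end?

81

Start: R = 54 = 00110110.
R = 54 − 57 = -3 = 11111101
R = −(-3) = 3 = 00000011
R = 3 − (-78) = 81 = 01010001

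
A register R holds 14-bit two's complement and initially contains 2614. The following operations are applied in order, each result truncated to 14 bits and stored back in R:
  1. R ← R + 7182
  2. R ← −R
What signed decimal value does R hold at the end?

6588

Start: R = 2614 = 00101000110110.
R = 2614 + 7182 = 9796; wraps to -6588 = 10011001000100
R = −(-6588) = 6588 = 01100110111100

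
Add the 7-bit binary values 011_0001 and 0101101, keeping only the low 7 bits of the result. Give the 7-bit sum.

  0110001
+ 0101101
= 1011110

1011110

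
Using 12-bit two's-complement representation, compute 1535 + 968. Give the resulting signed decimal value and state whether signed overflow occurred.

1535 → 010111111111
968 → 001111001000
  010111111111
+ 001111001000
= 100111000111
Result 100111000111: MSB = 1 → 2503 − 4096 = -1593.
Both addends are non-negative but the stored result is negative: signed overflow. The true value 1535 + 968 = 2503 lies outside [-2048, 2047].

-1593; overflow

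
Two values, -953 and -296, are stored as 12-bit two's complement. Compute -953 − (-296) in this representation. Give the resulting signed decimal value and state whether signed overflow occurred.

-657; no overflow

-953 → 110001000111
-296 → 111011011000
Subtract via negate-and-add: invert 111011011000 + 1 = 000100101000 (i.e. 296).
  110001000111
+ 000100101000
= 110101101111
Result 110101101111: MSB = 1 → 3439 − 4096 = -657.
Addends (after negating the subtrahend) have opposite signs, so signed overflow cannot occur.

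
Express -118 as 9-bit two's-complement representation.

|-118| = 118 = 001110110 in 9 bits.
Invert the bits: 110001001. Add 1: 110001010.
Check: 110001010 reads as 394 − 512 = -118.

110001010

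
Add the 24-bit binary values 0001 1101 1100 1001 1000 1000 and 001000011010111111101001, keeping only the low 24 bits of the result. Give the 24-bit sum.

  000111011100100110001000
+ 001000011010111111101001
= 001111110111100101110001

001111110111100101110001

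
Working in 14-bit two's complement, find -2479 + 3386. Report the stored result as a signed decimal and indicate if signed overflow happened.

907; no overflow

-2479 → 11011001010001
3386 → 00110100111010
  11011001010001
+ 00110100111010
= 00001110001011  (discard carry-out 1)
Result 00001110001011: MSB = 0 → value 907.
Addends have opposite signs, so signed overflow cannot occur.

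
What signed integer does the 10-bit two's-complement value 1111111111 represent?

-1

MSB is 1, so the value is negative.
Unsigned reading: 1023. Subtract 2^10 = 1024: 1023 − 1024 = -1.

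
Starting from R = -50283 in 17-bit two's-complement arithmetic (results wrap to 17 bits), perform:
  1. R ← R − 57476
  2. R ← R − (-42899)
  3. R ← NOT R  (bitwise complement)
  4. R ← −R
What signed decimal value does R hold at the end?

-64859

Start: R = -50283 = 10011101110010101.
R = -50283 − 57476 = -107759; wraps to 23313 = 00101101100010001
R = 23313 − (-42899) = 66212; wraps to -64860 = 10000001010100100
R = NOT 10000001010100100 = 01111110101011011 = 64859
R = −(64859) = -64859 = 10000001010100101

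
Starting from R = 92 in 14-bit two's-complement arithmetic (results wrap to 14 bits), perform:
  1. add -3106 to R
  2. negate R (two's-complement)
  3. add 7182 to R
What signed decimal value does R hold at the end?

Start: R = 92 = 00000001011100.
R = 92 + (-3106) = -3014 = 11010000111010
R = −(-3014) = 3014 = 00101111000110
R = 3014 + 7182 = 10196; wraps to -6188 = 10011111010100

-6188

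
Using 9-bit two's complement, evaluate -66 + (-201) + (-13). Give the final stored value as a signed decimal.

232

-66 + (-201) = -267 → wraps to 245 (011110101)
245 + (-13) = 232 (011101000)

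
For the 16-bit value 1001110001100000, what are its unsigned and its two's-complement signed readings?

Unsigned: 1001110001100000 = 40032.
Signed: MSB=1 → 40032 − 65536 = -25504.

unsigned = 40032, signed = -25504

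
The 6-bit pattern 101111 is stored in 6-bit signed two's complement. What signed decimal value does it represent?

MSB is 1, so the value is negative.
Invert: 010000. Add 1: 010001 = 17. So the value is −17.

-17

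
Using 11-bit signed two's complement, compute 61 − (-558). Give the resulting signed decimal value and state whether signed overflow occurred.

61 → 00000111101
-558 → 10111010010
Subtract via negate-and-add: invert 10111010010 + 1 = 01000101110 (i.e. 558).
  00000111101
+ 01000101110
= 01001101011
Result 01001101011: MSB = 0 → value 619.
Both addends (after negating the subtrahend) are non-negative and so is the stored result: no signed overflow.

619; no overflow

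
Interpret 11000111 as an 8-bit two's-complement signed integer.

-57

MSB is 1, so the value is negative.
Unsigned reading: 199. Subtract 2^8 = 256: 199 − 256 = -57.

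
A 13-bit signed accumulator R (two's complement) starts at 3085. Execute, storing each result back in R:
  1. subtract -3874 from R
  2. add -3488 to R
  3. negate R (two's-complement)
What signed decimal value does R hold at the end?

Start: R = 3085 = 0110000001101.
R = 3085 − (-3874) = 6959; wraps to -1233 = 1101100101111
R = -1233 + (-3488) = -4721; wraps to 3471 = 0110110001111
R = −(3471) = -3471 = 1001001110001

-3471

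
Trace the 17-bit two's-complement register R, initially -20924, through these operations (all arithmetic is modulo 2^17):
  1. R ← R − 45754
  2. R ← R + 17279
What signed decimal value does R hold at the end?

-49399

Start: R = -20924 = 11010111001000100.
R = -20924 − 45754 = -66678; wraps to 64394 = 01111101110001010
R = 64394 + 17279 = 81673; wraps to -49399 = 10011111100001001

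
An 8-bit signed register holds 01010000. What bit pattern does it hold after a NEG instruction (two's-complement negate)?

Invert: 10101111. Add 1: 10110000.
Check: 01010000 = 80, 10110000 = -80.

10110000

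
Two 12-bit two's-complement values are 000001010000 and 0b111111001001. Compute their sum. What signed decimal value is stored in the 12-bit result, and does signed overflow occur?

000001010000 = 80 (signed)
0b111111001001 → 111111001001 = -55 (signed)
  000001010000
+ 111111001001
= 000000011001  (discard carry-out 1)
Result 000000011001: MSB = 0 → value 25.
Addends have opposite signs, so signed overflow cannot occur.

25; no overflow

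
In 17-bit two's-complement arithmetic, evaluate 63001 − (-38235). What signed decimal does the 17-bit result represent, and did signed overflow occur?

63001 → 01111011000011001
-38235 → 10110101010100101
Subtract via negate-and-add: invert 10110101010100101 + 1 = 01001010101011011 (i.e. 38235).
  01111011000011001
+ 01001010101011011
= 11000101101110100
Result 11000101101110100: MSB = 1 → 101236 − 131072 = -29836.
Both addends (after negating the subtrahend) are non-negative but the stored result is negative: signed overflow. The true value 63001 − (-38235) = 101236 lies outside [-65536, 65535].

-29836; overflow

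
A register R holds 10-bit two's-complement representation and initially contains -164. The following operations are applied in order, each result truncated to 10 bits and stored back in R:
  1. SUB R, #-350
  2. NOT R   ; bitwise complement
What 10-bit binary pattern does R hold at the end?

Start: R = -164 = 1101011100.
R = -164 − (-350) = 186 = 0010111010
R = NOT 0010111010 = 1101000101 = -187

1101000101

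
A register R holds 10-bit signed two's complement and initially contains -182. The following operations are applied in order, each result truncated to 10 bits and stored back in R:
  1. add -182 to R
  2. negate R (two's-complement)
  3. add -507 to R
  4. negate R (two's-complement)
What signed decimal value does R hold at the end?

Start: R = -182 = 1101001010.
R = -182 + (-182) = -364 = 1010010100
R = −(-364) = 364 = 0101101100
R = 364 + (-507) = -143 = 1101110001
R = −(-143) = 143 = 0010001111

143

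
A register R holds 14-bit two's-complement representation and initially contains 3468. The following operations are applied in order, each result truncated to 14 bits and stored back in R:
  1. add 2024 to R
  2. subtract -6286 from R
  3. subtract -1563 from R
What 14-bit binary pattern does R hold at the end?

Start: R = 3468 = 00110110001100.
R = 3468 + 2024 = 5492 = 01010101110100
R = 5492 − (-6286) = 11778; wraps to -4606 = 10111000000010
R = -4606 − (-1563) = -3043 = 11010000011101

11010000011101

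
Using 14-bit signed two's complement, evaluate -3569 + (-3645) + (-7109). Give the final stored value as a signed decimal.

-3569 + (-3645) = -7214 (10001111010010)
-7214 + (-7109) = -14323 → wraps to 2061 (00100000001101)

2061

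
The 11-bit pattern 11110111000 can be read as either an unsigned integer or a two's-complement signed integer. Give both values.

unsigned = 1976, signed = -72

Unsigned: 11110111000 = 1976.
Signed: MSB=1 → 1976 − 2048 = -72.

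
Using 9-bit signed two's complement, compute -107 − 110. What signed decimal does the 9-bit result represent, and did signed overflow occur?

-217; no overflow

-107 → 110010101
110 → 001101110
Subtract via negate-and-add: invert 001101110 + 1 = 110010010 (i.e. -110).
  110010101
+ 110010010
= 100100111  (discard carry-out 1)
Result 100100111: MSB = 1 → 295 − 512 = -217.
Both addends (after negating the subtrahend) are negative and so is the stored result: no signed overflow.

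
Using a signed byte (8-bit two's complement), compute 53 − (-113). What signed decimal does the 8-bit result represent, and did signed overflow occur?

53 → 00110101
-113 → 10001111
Subtract via negate-and-add: invert 10001111 + 1 = 01110001 (i.e. 113).
  00110101
+ 01110001
= 10100110
Result 10100110: MSB = 1 → 166 − 256 = -90.
Both addends (after negating the subtrahend) are non-negative but the stored result is negative: signed overflow. The true value 53 − (-113) = 166 lies outside [-128, 127].

-90; overflow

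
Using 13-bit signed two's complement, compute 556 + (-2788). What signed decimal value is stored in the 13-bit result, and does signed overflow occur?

-2232; no overflow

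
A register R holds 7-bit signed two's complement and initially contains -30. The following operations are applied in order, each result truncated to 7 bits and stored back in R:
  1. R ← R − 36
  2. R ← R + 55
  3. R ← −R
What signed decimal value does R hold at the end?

11

Start: R = -30 = 1100010.
R = -30 − 36 = -66; wraps to 62 = 0111110
R = 62 + 55 = 117; wraps to -11 = 1110101
R = −(-11) = 11 = 0001011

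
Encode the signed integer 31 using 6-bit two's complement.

011111

31 is non-negative, so write it directly in 6 bits: 011111.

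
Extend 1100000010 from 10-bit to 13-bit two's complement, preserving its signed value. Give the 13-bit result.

1111100000010

MSB of 1100000010 is 1; replicate it into the new high bits.
111|1100000010 → 1111100000010 (still -254).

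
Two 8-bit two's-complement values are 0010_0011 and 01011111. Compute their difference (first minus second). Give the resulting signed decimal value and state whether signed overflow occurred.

-60; no overflow

0010_0011 → 00100011 = 35 (signed)
01011111 = 95 (signed)
Subtract via negate-and-add: invert 01011111 + 1 = 10100001 (i.e. -95).
  00100011
+ 10100001
= 11000100
Result 11000100: MSB = 1 → 196 − 256 = -60.
Addends (after negating the subtrahend) have opposite signs, so signed overflow cannot occur.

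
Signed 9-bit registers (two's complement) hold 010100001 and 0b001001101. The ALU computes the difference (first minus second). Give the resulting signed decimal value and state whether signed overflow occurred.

010100001 = 161 (signed)
0b001001101 → 001001101 = 77 (signed)
Subtract via negate-and-add: invert 001001101 + 1 = 110110011 (i.e. -77).
  010100001
+ 110110011
= 001010100  (discard carry-out 1)
Result 001010100: MSB = 0 → value 84.
Addends (after negating the subtrahend) have opposite signs, so signed overflow cannot occur.

84; no overflow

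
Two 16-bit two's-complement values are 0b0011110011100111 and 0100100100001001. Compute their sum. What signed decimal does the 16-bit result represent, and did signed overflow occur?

0b0011110011100111 → 0011110011100111 = 15591 (signed)
0100100100001001 = 18697 (signed)
  0011110011100111
+ 0100100100001001
= 1000010111110000
Result 1000010111110000: MSB = 1 → 34288 − 65536 = -31248.
Both addends are non-negative but the stored result is negative: signed overflow. The true value 15591 + 18697 = 34288 lies outside [-32768, 32767].

-31248; overflow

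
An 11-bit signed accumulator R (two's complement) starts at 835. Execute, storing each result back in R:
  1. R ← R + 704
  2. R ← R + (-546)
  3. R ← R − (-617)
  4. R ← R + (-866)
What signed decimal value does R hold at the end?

744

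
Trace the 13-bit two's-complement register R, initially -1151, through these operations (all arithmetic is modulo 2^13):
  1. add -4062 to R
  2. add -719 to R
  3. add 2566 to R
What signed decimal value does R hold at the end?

Start: R = -1151 = 1101110000001.
R = -1151 + (-4062) = -5213; wraps to 2979 = 0101110100011
R = 2979 + (-719) = 2260 = 0100011010100
R = 2260 + 2566 = 4826; wraps to -3366 = 1001011011010

-3366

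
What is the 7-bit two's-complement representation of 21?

0010101

21 is non-negative, so write it directly in 7 bits: 0010101.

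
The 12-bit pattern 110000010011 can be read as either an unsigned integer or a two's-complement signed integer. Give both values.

Unsigned: 110000010011 = 3091.
Signed: MSB=1 → 3091 − 4096 = -1005.

unsigned = 3091, signed = -1005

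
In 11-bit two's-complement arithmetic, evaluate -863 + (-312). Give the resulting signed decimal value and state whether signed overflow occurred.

873; overflow

-863 → 10010100001
-312 → 11011001000
  10010100001
+ 11011001000
= 01101101001  (discard carry-out 1)
Result 01101101001: MSB = 0 → value 873.
Both addends are negative but the stored result is non-negative: signed overflow. The true value -863 + (-312) = -1175 lies outside [-1024, 1023].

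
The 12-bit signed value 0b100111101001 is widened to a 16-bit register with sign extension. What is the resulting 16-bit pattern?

MSB of 100111101001 is 1; replicate it into the new high bits.
1111|100111101001 → 1111100111101001 (still -1559).

1111100111101001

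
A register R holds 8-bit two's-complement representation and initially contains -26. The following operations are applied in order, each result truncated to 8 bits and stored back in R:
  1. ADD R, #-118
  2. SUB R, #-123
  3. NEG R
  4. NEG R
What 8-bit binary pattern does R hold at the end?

Start: R = -26 = 11100110.
R = -26 + (-118) = -144; wraps to 112 = 01110000
R = 112 − (-123) = 235; wraps to -21 = 11101011
R = −(-21) = 21 = 00010101
R = −(21) = -21 = 11101011

11101011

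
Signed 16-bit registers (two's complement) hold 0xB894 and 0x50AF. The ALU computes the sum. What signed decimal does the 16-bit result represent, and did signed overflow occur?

2371; no overflow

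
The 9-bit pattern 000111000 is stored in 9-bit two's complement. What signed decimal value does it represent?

56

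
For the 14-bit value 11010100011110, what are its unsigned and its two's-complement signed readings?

unsigned = 13598, signed = -2786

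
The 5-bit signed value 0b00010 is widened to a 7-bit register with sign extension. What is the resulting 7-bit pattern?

0000010

MSB of 00010 is 0; replicate it into the new high bits.
00|00010 → 0000010 (still 2).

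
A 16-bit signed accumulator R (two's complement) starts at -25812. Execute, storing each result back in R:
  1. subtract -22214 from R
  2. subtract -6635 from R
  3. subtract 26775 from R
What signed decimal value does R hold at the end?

-23738

Start: R = -25812 = 1001101100101100.
R = -25812 − (-22214) = -3598 = 1111000111110010
R = -3598 − (-6635) = 3037 = 0000101111011101
R = 3037 − 26775 = -23738 = 1010001101000110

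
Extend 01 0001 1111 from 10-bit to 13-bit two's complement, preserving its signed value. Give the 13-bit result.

MSB of 0100011111 is 0; replicate it into the new high bits.
000|0100011111 → 0000100011111 (still 287).

0000100011111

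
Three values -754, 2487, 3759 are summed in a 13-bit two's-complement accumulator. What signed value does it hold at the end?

-2700

-754 + 2487 = 1733 (0011011000101)
1733 + 3759 = 5492 → wraps to -2700 (1010101110100)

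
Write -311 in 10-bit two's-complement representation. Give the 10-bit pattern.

|-311| = 311 = 0100110111 in 10 bits.
Invert the bits: 1011001000. Add 1: 1011001001.
Check: 1011001001 reads as 713 − 1024 = -311.

1011001001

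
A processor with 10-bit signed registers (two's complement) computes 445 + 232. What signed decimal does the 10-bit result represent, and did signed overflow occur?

445 → 0110111101
232 → 0011101000
  0110111101
+ 0011101000
= 1010100101
Result 1010100101: MSB = 1 → 677 − 1024 = -347.
Both addends are non-negative but the stored result is negative: signed overflow. The true value 445 + 232 = 677 lies outside [-512, 511].

-347; overflow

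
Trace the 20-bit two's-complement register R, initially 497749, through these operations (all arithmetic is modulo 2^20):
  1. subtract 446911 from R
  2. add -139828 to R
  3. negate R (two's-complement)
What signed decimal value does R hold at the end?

Start: R = 497749 = 01111001100001010101.
R = 497749 − 446911 = 50838 = 00001100011010010110
R = 50838 + (-139828) = -88990 = 11101010010001100010
R = −(-88990) = 88990 = 00010101101110011110

88990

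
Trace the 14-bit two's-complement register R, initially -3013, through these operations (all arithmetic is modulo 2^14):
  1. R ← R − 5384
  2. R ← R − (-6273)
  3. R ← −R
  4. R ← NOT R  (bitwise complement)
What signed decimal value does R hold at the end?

-2125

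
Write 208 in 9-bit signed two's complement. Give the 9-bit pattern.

208 is non-negative, so write it directly in 9 bits: 011010000.

011010000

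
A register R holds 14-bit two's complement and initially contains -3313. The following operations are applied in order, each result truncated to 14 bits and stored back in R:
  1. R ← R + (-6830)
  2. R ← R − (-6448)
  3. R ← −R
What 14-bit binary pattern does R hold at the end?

00111001101111

Start: R = -3313 = 11001100001111.
R = -3313 + (-6830) = -10143; wraps to 6241 = 01100001100001
R = 6241 − (-6448) = 12689; wraps to -3695 = 11000110010001
R = −(-3695) = 3695 = 00111001101111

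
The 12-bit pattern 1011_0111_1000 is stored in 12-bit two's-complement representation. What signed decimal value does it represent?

MSB is 1, so the value is negative.
Unsigned reading: 2936. Subtract 2^12 = 4096: 2936 − 4096 = -1160.

-1160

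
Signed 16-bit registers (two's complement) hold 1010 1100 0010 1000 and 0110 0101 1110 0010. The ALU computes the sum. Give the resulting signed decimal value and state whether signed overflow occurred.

4618; no overflow

1010 1100 0010 1000 → 1010110000101000 = -21464 (signed)
0110 0101 1110 0010 → 0110010111100010 = 26082 (signed)
  1010110000101000
+ 0110010111100010
= 0001001000001010  (discard carry-out 1)
Result 0001001000001010: MSB = 0 → value 4618.
Addends have opposite signs, so signed overflow cannot occur.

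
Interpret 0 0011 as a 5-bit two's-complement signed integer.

MSB is 0, so the value is non-negative: 00011 = 3.

3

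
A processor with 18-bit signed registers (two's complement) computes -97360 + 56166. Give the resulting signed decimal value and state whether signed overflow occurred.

-41194; no overflow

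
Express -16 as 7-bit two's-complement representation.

1110000

|-16| = 16 = 0010000 in 7 bits.
Invert the bits: 1101111. Add 1: 1110000.
Check: 1110000 reads as 112 − 128 = -16.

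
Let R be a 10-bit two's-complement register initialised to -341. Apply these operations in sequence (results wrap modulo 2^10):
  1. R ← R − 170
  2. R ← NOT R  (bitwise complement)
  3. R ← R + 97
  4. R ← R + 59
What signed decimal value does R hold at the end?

Start: R = -341 = 1010101011.
R = -341 − 170 = -511 = 1000000001
R = NOT 1000000001 = 0111111110 = 510
R = 510 + 97 = 607; wraps to -417 = 1001011111
R = -417 + 59 = -358 = 1010011010

-358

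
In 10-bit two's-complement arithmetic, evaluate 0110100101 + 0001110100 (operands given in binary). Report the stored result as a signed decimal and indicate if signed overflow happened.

0110100101 = 421 (signed)
0001110100 = 116 (signed)
  0110100101
+ 0001110100
= 1000011001
Result 1000011001: MSB = 1 → 537 − 1024 = -487.
Both addends are non-negative but the stored result is negative: signed overflow. The true value 421 + 116 = 537 lies outside [-512, 511].

-487; overflow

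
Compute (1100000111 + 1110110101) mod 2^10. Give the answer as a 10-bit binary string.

1010111100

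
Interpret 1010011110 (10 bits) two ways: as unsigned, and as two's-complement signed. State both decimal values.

Unsigned: 1010011110 = 670.
Signed: MSB=1 → 670 − 1024 = -354.

unsigned = 670, signed = -354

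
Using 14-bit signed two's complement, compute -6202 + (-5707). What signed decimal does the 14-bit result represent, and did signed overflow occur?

4475; overflow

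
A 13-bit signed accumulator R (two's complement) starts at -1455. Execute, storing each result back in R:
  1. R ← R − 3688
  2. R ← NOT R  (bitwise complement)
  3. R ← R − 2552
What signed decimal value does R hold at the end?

2590

Start: R = -1455 = 1101001010001.
R = -1455 − 3688 = -5143; wraps to 3049 = 0101111101001
R = NOT 0101111101001 = 1010000010110 = -3050
R = -3050 − 2552 = -5602; wraps to 2590 = 0101000011110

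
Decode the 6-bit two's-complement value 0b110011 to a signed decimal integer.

MSB is 1, so the value is negative.
Unsigned reading: 51. Subtract 2^6 = 64: 51 − 64 = -13.

-13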